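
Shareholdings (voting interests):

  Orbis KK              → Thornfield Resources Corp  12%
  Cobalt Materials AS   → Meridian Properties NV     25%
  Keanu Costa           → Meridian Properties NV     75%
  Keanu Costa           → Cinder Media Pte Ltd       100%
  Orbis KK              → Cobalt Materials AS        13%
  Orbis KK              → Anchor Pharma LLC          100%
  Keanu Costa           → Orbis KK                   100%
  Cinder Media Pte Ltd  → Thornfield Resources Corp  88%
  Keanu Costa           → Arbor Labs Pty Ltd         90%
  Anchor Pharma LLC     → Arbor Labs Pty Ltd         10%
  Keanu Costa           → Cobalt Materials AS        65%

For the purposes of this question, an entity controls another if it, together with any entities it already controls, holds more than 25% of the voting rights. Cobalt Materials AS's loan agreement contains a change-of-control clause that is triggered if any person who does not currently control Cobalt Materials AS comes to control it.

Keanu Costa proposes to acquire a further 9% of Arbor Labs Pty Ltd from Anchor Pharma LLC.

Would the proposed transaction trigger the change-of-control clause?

The purchase adds only to Keanu's holdings (Anchor's stake shrinks), so Keanu is the only person who could newly come to control Cobalt.
Keanu holds 100% of Orbis, so Keanu controls Orbis.
Orbis and Keanu together hold 13% + 65% = 78% of Cobalt, so Keanu controls Cobalt.
So Keanu already controls Cobalt before the transaction.
After the purchase, Keanu's direct stake in Arbor rises to 90% + 9% = 99%, and Anchor's stake falls to 1%.
Keanu controlled Cobalt already, so this is not a new person acquiring control; every other person's position is unchanged or reduced.
No new person acquires control, so the clause is not triggered.

No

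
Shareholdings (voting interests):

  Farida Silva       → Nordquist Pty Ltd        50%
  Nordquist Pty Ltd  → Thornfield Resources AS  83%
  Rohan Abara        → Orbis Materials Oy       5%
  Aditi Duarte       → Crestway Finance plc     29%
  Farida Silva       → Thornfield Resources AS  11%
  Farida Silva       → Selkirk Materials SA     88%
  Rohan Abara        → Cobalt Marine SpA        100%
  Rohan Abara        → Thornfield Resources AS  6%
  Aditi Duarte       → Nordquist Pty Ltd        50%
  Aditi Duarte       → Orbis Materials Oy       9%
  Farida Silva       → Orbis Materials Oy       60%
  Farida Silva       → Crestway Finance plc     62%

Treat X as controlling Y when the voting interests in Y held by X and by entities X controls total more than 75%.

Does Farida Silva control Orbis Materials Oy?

No

Farida holds 88% of Selkirk, so Farida controls Selkirk.
In Orbis, Farida's side holds only 60%, not > 75%.
So Farida does not control Orbis.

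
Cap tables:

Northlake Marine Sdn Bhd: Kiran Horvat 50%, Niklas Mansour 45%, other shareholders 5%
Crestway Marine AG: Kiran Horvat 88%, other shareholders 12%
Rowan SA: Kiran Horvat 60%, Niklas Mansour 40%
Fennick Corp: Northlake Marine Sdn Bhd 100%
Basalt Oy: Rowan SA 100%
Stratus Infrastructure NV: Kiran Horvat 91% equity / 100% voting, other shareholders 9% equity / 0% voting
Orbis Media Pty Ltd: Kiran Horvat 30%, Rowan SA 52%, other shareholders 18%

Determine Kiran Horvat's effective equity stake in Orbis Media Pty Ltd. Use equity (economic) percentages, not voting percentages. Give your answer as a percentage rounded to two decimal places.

61.20%

Kiran reaches Orbis along 2 paths.
Direct stake: 30% = 30%.
Via Rowan: 60% × 52% = 31.2%.
Total: 30% + 31.2% = 61.2%.
Rounded: 61.20%.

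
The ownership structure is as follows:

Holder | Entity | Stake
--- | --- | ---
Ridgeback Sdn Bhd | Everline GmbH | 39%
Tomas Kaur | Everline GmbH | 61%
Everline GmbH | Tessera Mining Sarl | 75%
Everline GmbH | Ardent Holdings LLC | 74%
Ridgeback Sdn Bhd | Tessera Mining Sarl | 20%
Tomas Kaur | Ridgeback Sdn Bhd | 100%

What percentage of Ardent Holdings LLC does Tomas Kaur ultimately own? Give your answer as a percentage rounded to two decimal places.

74.00%

Tomas reaches Ardent along 2 paths.
Via Ridgeback → Everline: 100% × 39% × 74% = 28.86%.
Via Everline: 61% × 74% = 45.14%.
Total: 28.86% + 45.14% = 74%.
Rounded: 74.00%.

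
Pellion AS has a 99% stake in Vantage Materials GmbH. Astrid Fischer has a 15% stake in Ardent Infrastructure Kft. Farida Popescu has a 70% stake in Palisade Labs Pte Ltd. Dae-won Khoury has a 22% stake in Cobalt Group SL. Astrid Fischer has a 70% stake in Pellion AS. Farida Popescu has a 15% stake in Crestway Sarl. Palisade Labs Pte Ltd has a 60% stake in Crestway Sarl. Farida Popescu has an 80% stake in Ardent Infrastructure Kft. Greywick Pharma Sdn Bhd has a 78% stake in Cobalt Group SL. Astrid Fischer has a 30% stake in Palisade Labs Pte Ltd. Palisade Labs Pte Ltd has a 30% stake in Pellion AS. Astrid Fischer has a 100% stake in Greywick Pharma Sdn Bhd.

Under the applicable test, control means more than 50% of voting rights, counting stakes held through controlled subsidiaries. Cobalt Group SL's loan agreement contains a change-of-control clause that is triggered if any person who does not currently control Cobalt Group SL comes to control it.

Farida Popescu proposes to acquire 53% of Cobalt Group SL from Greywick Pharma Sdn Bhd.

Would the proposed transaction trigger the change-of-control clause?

The purchase adds only to Farida's holdings (Greywick's stake shrinks), so Farida is the only person who could newly come to control Cobalt.
Farida holds 70% of Palisade, so Farida controls Palisade.
Farida holds 80% of Ardent, so Farida controls Ardent.
Palisade and Farida together hold 60% + 15% = 75% of Crestway, so Farida controls Crestway.
Neither Farida nor any entity Farida controls holds any voting interest in Cobalt.
So before the transaction, Farida does not control Cobalt.
After the purchase, Farida holds 53% of Cobalt directly, and Greywick's stake falls to 25%.
Farida holds 53% of Cobalt, so Farida controls Cobalt.
Farida did not control Cobalt before and does after, so the clause is triggered.

Yes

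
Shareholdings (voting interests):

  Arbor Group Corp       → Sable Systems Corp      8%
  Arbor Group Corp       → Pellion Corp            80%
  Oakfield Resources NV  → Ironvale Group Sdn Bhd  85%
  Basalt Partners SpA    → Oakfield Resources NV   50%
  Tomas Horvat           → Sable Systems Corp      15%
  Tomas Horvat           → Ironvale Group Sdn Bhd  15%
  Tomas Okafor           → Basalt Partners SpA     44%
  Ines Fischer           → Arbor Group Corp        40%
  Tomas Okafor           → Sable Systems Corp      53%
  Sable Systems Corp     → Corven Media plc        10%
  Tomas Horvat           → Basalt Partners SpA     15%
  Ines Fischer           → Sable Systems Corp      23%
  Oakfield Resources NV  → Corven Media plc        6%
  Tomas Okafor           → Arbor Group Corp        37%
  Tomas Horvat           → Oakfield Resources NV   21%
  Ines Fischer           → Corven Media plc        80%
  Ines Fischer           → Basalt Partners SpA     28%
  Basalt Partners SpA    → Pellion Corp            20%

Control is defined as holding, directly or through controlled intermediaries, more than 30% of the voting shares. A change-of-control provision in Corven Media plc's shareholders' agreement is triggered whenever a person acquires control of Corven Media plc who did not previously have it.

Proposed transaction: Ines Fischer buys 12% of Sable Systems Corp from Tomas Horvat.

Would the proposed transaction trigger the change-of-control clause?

The purchase adds only to Ines's holdings (Tomas Horvat's stake shrinks), so Ines is the only person who could newly come to control Corven.
Ines holds 40% of Arbor, so Ines controls Arbor.
Ines and Arbor together hold 23% + 8% = 31% of Sable, so Ines controls Sable.
Ines and Sable together hold 80% + 10% = 90% of Corven, so Ines controls Corven.
So Ines already controls Corven before the transaction.
After the purchase, Ines's direct stake in Sable rises to 23% + 12% = 35%, and Tomas Horvat's stake falls to 3%.
Ines controlled Corven already, so this is not a new person acquiring control; every other person's position is unchanged or reduced.
No new person acquires control, so the clause is not triggered.

No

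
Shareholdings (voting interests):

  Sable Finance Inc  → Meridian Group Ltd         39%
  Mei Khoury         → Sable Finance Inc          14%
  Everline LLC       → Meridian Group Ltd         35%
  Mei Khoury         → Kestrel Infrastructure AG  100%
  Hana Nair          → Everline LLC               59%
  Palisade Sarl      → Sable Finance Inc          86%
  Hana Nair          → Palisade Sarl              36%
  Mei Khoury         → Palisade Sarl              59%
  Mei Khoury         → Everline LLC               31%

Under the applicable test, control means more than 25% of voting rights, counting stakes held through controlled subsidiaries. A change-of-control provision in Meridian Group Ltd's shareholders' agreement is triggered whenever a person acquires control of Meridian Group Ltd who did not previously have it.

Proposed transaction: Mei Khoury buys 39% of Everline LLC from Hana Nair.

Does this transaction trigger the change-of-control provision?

The purchase adds only to Mei's holdings (Hana's stake shrinks), so Mei is the only person who could newly come to control Meridian.
Mei holds 31% of Everline, so Mei controls Everline.
Mei holds 59% of Palisade, so Mei controls Palisade.
Mei and Palisade together hold 14% + 86% = 100% of Sable, so Mei controls Sable.
Sable and Everline together hold 39% + 35% = 74% of Meridian, so Mei controls Meridian.
So Mei already controls Meridian before the transaction.
After the purchase, Mei's direct stake in Everline rises to 31% + 39% = 70%, and Hana's stake falls to 20%.
Mei controlled Meridian already, so this is not a new person acquiring control; every other person's position is unchanged or reduced.
No new person acquires control, so the clause is not triggered.

No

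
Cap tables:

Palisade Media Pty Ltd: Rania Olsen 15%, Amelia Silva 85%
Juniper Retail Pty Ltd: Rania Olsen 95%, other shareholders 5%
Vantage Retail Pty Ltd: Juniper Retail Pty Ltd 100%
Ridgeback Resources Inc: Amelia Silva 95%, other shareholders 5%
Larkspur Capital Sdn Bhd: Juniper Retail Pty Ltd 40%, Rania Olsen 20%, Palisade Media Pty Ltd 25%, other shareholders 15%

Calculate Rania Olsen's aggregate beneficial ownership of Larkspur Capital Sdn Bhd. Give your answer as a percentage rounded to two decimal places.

Rania reaches Larkspur along 3 paths.
Via Juniper: 95% × 40% = 38%.
Direct stake: 20% = 20%.
Via Palisade: 15% × 25% = 3.75%.
Total: 38% + 20% + 3.75% = 61.75%.

61.75%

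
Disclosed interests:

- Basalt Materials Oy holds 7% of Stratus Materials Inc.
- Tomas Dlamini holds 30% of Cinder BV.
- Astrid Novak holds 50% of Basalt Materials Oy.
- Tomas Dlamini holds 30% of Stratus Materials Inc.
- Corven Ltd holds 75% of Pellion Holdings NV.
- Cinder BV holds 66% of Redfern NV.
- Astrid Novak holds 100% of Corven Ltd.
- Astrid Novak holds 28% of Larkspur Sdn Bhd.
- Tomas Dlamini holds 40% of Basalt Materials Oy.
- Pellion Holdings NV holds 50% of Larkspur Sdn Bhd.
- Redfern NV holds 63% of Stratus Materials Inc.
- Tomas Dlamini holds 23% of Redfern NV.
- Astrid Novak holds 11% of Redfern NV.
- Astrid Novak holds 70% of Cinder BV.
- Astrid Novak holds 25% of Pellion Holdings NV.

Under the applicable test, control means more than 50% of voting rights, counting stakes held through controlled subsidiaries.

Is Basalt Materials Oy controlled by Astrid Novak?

Astrid holds 70% of Cinder, so Astrid controls Cinder.
Astrid holds 100% of Corven, so Astrid controls Corven.
Astrid and Cinder together hold 11% + 66% = 77% of Redfern, so Astrid controls Redfern.
Astrid and Corven together hold 25% + 75% = 100% of Pellion, so Astrid controls Pellion.
Redfern holds 63% of Stratus, so Astrid controls Stratus.
Pellion and Astrid together hold 50% + 28% = 78% of Larkspur, so Astrid controls Larkspur.
In Basalt, Astrid's side holds only 50%, not > 50%.
So Astrid does not control Basalt.

No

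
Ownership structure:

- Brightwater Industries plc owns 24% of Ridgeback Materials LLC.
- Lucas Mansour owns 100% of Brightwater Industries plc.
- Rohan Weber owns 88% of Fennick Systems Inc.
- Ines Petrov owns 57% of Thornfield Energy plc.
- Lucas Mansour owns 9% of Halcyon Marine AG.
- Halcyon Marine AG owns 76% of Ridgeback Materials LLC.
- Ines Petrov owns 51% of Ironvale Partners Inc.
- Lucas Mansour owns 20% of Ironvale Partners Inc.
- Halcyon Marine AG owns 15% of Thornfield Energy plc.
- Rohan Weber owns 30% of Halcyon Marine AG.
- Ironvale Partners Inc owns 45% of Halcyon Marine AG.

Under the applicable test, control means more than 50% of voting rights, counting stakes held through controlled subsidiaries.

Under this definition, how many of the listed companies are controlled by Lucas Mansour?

1

Lucas holds 100% of Brightwater, so Lucas controls Brightwater.
No other company's threshold is met.
Lucas controls 1 company.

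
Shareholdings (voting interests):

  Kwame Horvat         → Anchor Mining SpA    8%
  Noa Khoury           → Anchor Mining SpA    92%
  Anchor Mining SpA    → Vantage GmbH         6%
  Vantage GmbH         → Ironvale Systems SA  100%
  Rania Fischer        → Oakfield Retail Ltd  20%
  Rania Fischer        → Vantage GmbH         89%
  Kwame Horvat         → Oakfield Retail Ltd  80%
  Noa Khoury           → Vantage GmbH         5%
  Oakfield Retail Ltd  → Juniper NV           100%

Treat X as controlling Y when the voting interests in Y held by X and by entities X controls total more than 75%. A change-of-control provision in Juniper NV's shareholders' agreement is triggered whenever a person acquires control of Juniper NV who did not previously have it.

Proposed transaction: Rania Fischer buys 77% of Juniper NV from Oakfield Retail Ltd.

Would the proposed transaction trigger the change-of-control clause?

The purchase adds only to Rania's holdings (Oakfield's stake shrinks), so Rania is the only person who could newly come to control Juniper.
Rania holds 89% of Vantage, so Rania controls Vantage.
Vantage holds 100% of Ironvale, so Rania controls Ironvale.
Neither Rania nor any entity Rania controls holds any voting interest in Juniper.
So before the transaction, Rania does not control Juniper.
After the purchase, Rania holds 77% of Juniper directly, and Oakfield's stake falls to 23%.
Rania holds 77% of Juniper, so Rania controls Juniper.
Rania did not control Juniper before and does after, so the clause is triggered.

Yes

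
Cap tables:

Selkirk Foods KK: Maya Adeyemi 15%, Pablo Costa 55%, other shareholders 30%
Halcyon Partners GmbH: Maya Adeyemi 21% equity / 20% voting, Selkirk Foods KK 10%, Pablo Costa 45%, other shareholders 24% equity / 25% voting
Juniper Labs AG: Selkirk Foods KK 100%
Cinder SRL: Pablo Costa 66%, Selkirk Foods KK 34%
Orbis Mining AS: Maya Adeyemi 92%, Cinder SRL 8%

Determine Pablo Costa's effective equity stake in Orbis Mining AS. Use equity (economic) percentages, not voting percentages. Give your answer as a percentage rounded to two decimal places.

Pablo reaches Orbis along 2 paths.
Via Cinder: 66% × 8% = 5.28%.
Via Selkirk → Cinder: 55% × 34% × 8% = 1.496%.
Total: 5.28% + 1.496% = 6.776%.
Rounded: 6.78%.

6.78%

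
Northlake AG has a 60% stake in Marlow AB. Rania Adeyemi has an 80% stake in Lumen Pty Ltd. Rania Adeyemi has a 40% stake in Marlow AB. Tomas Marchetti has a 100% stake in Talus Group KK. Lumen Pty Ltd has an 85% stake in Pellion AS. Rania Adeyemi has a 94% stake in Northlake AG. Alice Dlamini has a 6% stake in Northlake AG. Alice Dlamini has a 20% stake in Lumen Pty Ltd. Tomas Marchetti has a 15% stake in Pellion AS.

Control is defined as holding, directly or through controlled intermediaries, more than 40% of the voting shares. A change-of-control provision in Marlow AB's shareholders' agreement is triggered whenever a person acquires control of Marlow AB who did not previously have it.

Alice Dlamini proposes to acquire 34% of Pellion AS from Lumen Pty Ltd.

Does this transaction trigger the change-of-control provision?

No

The purchase adds only to Alice's holdings (Lumen's stake shrinks), so Alice is the only person who could newly come to control Marlow.
Alice's largest direct stake is 20% in Lumen, which does not meet the threshold, so Alice controls no company.
Neither Alice nor any entity Alice controls holds any voting interest in Marlow.
So before the transaction, Alice does not control Marlow.
After the purchase, Alice holds 34% of Pellion directly, and Lumen's stake falls to 51%.
Alice's side now holds 34% of Pellion, not > 40%, so Alice still does not control Pellion.
After the transaction, neither Alice nor any entity Alice controls holds a voting interest in Marlow, so Alice still does not control it.
No new person acquires control, so the clause is not triggered.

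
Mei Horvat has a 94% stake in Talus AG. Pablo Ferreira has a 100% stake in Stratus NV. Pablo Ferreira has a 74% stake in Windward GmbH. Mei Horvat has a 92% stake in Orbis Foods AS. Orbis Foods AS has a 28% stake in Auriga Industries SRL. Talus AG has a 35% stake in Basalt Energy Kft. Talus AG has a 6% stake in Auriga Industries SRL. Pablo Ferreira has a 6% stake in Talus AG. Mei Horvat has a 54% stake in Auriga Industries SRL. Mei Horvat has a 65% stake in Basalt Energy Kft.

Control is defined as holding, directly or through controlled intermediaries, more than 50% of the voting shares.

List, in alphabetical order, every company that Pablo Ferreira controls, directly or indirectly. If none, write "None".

Pablo holds 100% of Stratus, so Pablo controls Stratus.
Pablo holds 74% of Windward, so Pablo controls Windward.
No other company's threshold is met.

Stratus NV, Windward GmbH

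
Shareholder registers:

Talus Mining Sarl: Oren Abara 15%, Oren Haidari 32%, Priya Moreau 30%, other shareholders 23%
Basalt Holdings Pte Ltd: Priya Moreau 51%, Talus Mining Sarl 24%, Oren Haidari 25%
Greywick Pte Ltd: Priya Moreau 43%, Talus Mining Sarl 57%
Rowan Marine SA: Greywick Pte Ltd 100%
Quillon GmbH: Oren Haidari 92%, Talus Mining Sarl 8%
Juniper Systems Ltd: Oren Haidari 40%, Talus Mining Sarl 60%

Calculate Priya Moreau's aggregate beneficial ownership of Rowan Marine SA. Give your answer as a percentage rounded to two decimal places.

Priya reaches Rowan along 2 paths.
Via Greywick: 43% × 100% = 43%.
Via Talus → Greywick: 30% × 57% × 100% = 17.1%.
Total: 43% + 17.1% = 60.1%.
Rounded: 60.10%.

60.10%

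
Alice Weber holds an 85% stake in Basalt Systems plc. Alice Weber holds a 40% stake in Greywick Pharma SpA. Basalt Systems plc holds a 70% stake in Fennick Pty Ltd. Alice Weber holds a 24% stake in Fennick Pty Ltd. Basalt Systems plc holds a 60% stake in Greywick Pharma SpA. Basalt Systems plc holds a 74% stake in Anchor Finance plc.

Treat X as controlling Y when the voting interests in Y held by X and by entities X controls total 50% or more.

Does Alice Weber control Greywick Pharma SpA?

Yes

Alice holds 85% of Basalt, so Alice controls Basalt.
Alice and Basalt together hold 40% + 60% = 100% of Greywick, so Alice controls Greywick.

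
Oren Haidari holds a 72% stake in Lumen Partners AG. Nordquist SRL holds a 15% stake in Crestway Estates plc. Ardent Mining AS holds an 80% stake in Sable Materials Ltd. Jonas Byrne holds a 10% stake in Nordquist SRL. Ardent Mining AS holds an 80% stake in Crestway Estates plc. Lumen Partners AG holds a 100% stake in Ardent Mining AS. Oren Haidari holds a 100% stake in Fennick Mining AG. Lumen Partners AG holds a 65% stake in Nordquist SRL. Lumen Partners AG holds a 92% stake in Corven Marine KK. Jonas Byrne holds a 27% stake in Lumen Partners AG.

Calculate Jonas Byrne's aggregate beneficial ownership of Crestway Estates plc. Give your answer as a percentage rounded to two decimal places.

25.73%

Jonas reaches Crestway along 3 paths.
Via Nordquist: 10% × 15% = 1.5%.
Via Lumen → Nordquist: 27% × 65% × 15% = 2.6325%.
Via Lumen → Ardent: 27% × 100% × 80% = 21.6%.
Total: 1.5% + 2.6325% + 21.6% = 25.7325%.
Rounded: 25.73%.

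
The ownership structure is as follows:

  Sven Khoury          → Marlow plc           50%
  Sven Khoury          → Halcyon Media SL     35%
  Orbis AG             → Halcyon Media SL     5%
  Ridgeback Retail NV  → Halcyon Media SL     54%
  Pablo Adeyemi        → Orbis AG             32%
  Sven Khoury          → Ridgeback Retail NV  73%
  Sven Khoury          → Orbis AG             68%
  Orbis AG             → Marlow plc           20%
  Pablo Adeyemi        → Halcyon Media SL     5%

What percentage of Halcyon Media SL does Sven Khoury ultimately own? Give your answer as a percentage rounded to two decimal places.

Sven reaches Halcyon along 3 paths.
Via Ridgeback: 73% × 54% = 39.42%.
Direct stake: 35% = 35%.
Via Orbis: 68% × 5% = 3.4%.
Total: 39.42% + 35% + 3.4% = 77.82%.

77.82%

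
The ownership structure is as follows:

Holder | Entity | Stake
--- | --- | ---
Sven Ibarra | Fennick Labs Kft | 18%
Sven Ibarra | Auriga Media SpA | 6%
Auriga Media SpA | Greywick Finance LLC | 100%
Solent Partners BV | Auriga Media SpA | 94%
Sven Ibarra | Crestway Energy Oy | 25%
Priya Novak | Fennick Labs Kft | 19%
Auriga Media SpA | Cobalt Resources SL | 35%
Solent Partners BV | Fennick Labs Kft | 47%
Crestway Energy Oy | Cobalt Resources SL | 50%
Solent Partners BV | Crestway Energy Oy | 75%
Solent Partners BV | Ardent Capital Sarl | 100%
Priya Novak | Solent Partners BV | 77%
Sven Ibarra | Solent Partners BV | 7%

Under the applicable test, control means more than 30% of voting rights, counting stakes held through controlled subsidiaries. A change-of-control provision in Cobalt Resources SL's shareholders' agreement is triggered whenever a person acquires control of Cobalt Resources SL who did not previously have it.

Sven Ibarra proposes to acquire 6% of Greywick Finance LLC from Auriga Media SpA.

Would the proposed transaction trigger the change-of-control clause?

The purchase adds only to Sven's holdings (Auriga's stake shrinks), so Sven is the only person who could newly come to control Cobalt.
Sven's largest direct stake is 25% in Crestway, which does not meet the threshold, so Sven controls no company.
Neither Sven nor any entity Sven controls holds any voting interest in Cobalt.
So before the transaction, Sven does not control Cobalt.
After the purchase, Sven holds 6% of Greywick directly, and Auriga's stake falls to 94%.
Sven's side now holds 6% of Greywick, not > 30%, so Sven still does not control Greywick.
After the transaction, neither Sven nor any entity Sven controls holds a voting interest in Cobalt, so Sven still does not control it.
No new person acquires control, so the clause is not triggered.

No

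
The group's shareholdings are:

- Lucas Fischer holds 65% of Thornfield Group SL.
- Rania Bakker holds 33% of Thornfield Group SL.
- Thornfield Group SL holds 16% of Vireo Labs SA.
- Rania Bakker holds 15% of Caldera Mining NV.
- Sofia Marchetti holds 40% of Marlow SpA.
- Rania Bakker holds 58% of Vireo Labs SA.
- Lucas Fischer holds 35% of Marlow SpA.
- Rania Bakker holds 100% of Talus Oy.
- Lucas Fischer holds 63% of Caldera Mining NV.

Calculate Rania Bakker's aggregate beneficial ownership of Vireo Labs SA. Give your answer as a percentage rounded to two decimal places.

Rania reaches Vireo along 2 paths.
Direct stake: 58% = 58%.
Via Thornfield: 33% × 16% = 5.28%.
Total: 58% + 5.28% = 63.28%.

63.28%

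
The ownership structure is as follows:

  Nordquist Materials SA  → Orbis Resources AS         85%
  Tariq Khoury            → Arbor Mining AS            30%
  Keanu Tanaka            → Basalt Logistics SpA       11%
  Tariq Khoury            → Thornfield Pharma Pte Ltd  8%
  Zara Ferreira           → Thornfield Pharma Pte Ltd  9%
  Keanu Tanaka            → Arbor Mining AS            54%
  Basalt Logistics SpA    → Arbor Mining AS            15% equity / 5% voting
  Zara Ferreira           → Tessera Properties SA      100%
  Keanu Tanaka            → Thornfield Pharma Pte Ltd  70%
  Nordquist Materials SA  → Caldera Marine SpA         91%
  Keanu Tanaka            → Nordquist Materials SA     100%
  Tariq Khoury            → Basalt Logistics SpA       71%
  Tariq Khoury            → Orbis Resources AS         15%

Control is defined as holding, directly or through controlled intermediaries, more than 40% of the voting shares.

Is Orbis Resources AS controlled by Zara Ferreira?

Zara holds 100% of Tessera, so Zara controls Tessera.
Neither Zara nor any entity Zara controls holds any voting interest in Orbis.
So Zara does not control Orbis.

No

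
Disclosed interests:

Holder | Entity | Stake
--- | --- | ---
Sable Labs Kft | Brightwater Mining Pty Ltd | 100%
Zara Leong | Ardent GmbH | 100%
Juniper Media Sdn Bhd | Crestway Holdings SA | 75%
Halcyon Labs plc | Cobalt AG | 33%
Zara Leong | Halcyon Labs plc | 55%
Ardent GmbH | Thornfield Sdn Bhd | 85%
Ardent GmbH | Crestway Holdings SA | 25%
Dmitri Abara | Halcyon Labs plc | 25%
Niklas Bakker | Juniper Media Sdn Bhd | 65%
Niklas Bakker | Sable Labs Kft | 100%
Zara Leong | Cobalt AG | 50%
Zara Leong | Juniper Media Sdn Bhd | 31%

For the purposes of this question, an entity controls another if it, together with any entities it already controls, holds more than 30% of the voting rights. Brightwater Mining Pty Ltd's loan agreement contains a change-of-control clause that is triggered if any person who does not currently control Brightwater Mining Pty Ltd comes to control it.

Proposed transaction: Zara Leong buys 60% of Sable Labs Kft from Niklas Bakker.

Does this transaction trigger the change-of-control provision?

Yes

The purchase adds only to Zara's holdings (Niklas's stake shrinks), so Zara is the only person who could newly come to control Brightwater.
Zara holds 31% of Juniper, so Zara controls Juniper.
Zara holds 100% of Ardent, so Zara controls Ardent.
Zara holds 55% of Halcyon, so Zara controls Halcyon.
Zara and Halcyon together hold 50% + 33% = 83% of Cobalt, so Zara controls Cobalt.
Ardent and Juniper together hold 25% + 75% = 100% of Crestway, so Zara controls Crestway.
Ardent holds 85% of Thornfield, so Zara controls Thornfield.
Neither Zara nor any entity Zara controls holds any voting interest in Brightwater.
So before the transaction, Zara does not control Brightwater.
After the purchase, Zara holds 60% of Sable directly, and Niklas's stake falls to 40%.
Zara holds 60% of Sable, so Zara controls Sable.
Sable holds 100% of Brightwater, so Zara controls Brightwater.
Zara did not control Brightwater before and does after, so the clause is triggered.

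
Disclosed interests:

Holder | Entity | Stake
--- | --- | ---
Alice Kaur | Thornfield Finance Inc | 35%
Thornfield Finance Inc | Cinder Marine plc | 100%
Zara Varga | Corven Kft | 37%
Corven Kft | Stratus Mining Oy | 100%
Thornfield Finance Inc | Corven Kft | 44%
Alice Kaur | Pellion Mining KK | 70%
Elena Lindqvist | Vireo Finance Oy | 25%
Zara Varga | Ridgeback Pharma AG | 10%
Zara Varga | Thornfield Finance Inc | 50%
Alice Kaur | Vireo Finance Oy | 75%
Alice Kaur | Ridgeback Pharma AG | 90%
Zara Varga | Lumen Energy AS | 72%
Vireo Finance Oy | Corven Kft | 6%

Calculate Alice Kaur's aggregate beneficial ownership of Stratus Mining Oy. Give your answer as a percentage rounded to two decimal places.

19.90%

Alice reaches Stratus along 2 paths.
Via Vireo → Corven: 75% × 6% × 100% = 4.5%.
Via Thornfield → Corven: 35% × 44% × 100% = 15.4%.
Total: 4.5% + 15.4% = 19.9%.
Rounded: 19.90%.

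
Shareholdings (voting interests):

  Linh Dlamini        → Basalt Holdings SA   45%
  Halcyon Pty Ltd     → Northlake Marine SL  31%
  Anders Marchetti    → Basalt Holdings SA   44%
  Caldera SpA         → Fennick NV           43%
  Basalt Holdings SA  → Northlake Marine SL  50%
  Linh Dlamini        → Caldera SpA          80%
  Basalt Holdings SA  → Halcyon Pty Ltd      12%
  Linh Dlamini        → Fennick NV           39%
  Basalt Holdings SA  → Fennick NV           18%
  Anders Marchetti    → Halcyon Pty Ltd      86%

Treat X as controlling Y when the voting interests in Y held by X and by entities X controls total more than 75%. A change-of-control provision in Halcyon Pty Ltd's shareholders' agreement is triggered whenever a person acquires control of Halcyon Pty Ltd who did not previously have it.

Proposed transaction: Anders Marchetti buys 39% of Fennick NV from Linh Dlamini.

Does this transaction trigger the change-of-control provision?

The purchase adds only to Anders's holdings (Linh's stake shrinks), so Anders is the only person who could newly come to control Halcyon.
Anders holds 86% of Halcyon, so Anders controls Halcyon.
So Anders already controls Halcyon before the transaction.
After the purchase, Anders holds 39% of Fennick directly, and Linh's stake falls to 0%.
Anders controlled Halcyon already, so this is not a new person acquiring control; every other person's position is unchanged or reduced.
No new person acquires control, so the clause is not triggered.

No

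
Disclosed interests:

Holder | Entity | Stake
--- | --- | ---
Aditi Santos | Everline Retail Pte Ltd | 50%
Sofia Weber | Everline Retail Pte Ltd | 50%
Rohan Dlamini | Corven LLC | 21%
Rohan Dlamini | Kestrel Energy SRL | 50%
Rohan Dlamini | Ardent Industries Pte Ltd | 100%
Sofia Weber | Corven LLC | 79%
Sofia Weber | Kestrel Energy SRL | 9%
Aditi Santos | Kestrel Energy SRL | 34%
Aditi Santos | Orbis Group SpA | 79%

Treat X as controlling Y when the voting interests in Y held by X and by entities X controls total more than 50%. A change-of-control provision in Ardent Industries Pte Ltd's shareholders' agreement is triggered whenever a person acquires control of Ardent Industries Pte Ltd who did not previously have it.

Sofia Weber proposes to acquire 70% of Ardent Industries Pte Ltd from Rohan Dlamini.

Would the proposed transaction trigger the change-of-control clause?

The purchase adds only to Sofia's holdings (Rohan's stake shrinks), so Sofia is the only person who could newly come to control Ardent.
Sofia holds 79% of Corven, so Sofia controls Corven.
Neither Sofia nor any entity Sofia controls holds any voting interest in Ardent.
So before the transaction, Sofia does not control Ardent.
After the purchase, Sofia holds 70% of Ardent directly, and Rohan's stake falls to 30%.
Sofia holds 70% of Ardent, so Sofia controls Ardent.
Sofia did not control Ardent before and does after, so the clause is triggered.

Yes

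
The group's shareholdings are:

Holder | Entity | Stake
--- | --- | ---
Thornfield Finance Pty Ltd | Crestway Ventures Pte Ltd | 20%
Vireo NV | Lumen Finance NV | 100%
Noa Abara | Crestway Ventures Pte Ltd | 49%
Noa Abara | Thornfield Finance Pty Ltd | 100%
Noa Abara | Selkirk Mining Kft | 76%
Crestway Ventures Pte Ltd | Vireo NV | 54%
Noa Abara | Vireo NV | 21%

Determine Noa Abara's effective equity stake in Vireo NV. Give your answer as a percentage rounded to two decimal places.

58.26%

Noa reaches Vireo along 3 paths.
Via Thornfield → Crestway: 100% × 20% × 54% = 10.8%.
Via Crestway: 49% × 54% = 26.46%.
Direct stake: 21% = 21%.
Total: 10.8% + 26.46% + 21% = 58.26%.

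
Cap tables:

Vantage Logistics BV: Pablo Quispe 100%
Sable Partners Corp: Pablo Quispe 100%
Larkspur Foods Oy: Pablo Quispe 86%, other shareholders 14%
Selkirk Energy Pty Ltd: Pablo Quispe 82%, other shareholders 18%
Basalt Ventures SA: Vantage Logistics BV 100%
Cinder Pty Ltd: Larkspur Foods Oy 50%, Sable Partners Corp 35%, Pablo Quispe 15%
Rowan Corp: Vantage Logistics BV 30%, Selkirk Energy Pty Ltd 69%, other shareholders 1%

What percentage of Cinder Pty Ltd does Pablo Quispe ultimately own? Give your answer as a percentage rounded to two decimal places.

93.00%

Pablo reaches Cinder along 3 paths.
Via Larkspur: 86% × 50% = 43%.
Via Sable: 100% × 35% = 35%.
Direct stake: 15% = 15%.
Total: 43% + 35% + 15% = 93%.
Rounded: 93.00%.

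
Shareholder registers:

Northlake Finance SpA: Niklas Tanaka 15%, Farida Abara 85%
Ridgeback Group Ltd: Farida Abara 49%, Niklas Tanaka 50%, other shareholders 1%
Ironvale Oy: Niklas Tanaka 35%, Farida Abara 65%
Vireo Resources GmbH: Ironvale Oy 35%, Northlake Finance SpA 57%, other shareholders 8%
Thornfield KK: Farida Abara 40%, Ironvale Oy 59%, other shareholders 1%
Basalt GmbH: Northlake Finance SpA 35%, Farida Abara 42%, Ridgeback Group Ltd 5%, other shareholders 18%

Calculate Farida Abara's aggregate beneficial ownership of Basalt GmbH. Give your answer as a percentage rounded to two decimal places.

Farida reaches Basalt along 3 paths.
Via Northlake: 85% × 35% = 29.75%.
Direct stake: 42% = 42%.
Via Ridgeback: 49% × 5% = 2.45%.
Total: 29.75% + 42% + 2.45% = 74.2%.
Rounded: 74.20%.

74.20%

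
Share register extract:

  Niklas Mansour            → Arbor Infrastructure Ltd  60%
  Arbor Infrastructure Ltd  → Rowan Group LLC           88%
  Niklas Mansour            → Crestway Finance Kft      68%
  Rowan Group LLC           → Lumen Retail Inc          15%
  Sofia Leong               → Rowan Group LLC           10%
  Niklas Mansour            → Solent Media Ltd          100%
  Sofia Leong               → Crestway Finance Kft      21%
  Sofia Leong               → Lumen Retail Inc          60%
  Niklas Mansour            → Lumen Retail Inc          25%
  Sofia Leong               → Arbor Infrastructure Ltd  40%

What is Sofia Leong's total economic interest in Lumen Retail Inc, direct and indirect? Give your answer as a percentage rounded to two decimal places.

66.78%

Sofia reaches Lumen along 3 paths.
Via Rowan: 10% × 15% = 1.5%.
Via Arbor → Rowan: 40% × 88% × 15% = 5.28%.
Direct stake: 60% = 60%.
Total: 1.5% + 5.28% + 60% = 66.78%.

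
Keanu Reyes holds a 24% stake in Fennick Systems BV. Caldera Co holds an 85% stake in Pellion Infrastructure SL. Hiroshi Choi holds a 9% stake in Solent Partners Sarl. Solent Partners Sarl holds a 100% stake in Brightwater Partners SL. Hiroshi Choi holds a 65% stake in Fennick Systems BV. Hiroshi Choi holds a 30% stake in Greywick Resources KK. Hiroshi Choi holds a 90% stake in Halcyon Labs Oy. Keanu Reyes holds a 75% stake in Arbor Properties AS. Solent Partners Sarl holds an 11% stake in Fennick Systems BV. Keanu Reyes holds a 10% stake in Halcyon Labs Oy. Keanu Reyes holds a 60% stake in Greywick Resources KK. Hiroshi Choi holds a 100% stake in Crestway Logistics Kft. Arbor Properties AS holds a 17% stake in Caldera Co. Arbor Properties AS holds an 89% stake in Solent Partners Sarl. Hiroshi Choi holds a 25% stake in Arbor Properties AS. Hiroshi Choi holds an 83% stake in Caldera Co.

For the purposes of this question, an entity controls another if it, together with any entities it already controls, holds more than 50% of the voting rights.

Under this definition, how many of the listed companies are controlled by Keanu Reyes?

Keanu holds 75% of Arbor, so Keanu controls Arbor.
Keanu holds 60% of Greywick, so Keanu controls Greywick.
Arbor holds 89% of Solent, so Keanu controls Solent.
Solent holds 100% of Brightwater, so Keanu controls Brightwater.
No other company's threshold is met.
Keanu controls 4 companies.

4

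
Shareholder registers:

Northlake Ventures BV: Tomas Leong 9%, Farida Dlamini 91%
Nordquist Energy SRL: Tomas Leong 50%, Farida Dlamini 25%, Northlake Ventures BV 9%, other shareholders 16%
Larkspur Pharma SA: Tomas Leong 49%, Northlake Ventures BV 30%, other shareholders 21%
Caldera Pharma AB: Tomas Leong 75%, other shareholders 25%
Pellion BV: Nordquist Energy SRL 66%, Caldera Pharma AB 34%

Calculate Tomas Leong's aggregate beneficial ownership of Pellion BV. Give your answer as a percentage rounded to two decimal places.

Tomas reaches Pellion along 3 paths.
Via Nordquist: 50% × 66% = 33%.
Via Northlake → Nordquist: 9% × 9% × 66% = 0.5346%.
Via Caldera: 75% × 34% = 25.5%.
Total: 33% + 0.5346% + 25.5% = 59.0346%.
Rounded: 59.03%.

59.03%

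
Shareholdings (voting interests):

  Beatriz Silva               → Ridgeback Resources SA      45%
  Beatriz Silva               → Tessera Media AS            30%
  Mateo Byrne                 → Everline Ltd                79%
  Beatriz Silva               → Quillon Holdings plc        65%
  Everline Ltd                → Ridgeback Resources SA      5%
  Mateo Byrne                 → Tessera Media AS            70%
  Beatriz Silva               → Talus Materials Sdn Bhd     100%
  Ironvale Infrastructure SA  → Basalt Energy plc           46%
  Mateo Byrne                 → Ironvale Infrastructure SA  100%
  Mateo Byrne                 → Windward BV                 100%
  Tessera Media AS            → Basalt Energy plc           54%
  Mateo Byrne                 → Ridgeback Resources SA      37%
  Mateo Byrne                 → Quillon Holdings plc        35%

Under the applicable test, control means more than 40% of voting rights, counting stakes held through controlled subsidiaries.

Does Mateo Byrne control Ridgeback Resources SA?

Mateo holds 79% of Everline, so Mateo controls Everline.
Mateo and Everline together hold 37% + 5% = 42% of Ridgeback, so Mateo controls Ridgeback.

Yes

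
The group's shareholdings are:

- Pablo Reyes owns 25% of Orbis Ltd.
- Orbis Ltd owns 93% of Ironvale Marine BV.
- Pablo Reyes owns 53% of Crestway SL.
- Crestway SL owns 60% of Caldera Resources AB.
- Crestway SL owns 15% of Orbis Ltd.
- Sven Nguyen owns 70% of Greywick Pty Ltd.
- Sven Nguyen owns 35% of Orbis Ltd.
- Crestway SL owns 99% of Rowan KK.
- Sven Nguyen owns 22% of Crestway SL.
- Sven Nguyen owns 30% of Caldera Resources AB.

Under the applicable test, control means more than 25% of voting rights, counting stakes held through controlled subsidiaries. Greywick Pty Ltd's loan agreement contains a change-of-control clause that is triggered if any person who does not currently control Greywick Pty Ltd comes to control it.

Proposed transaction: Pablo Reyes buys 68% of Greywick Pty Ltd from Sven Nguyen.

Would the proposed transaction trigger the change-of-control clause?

Yes

The purchase adds only to Pablo's holdings (Sven's stake shrinks), so Pablo is the only person who could newly come to control Greywick.
Pablo holds 53% of Crestway, so Pablo controls Crestway.
Crestway holds 60% of Caldera, so Pablo controls Caldera.
Crestway and Pablo together hold 15% + 25% = 40% of Orbis, so Pablo controls Orbis.
Crestway holds 99% of Rowan, so Pablo controls Rowan.
Orbis holds 93% of Ironvale, so Pablo controls Ironvale.
Neither Pablo nor any entity Pablo controls holds any voting interest in Greywick.
So before the transaction, Pablo does not control Greywick.
After the purchase, Pablo holds 68% of Greywick directly, and Sven's stake falls to 2%.
Pablo holds 68% of Greywick, so Pablo controls Greywick.
Pablo did not control Greywick before and does after, so the clause is triggered.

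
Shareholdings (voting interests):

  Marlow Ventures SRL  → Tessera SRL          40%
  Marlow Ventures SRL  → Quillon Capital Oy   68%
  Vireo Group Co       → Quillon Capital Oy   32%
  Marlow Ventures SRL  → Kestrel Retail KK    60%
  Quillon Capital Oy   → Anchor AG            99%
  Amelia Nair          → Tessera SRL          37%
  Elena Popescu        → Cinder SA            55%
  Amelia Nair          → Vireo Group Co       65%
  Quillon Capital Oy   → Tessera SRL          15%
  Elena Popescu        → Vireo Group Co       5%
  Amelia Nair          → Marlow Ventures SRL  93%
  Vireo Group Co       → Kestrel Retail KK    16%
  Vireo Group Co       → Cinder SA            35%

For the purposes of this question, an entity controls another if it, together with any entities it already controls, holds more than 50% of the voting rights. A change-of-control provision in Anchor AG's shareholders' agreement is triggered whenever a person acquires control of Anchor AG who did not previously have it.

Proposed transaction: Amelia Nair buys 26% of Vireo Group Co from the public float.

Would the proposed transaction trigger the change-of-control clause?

The purchase changes only Amelia's holdings, so Amelia is the only person who could newly come to control Anchor.
Amelia holds 93% of Marlow, so Amelia controls Marlow.
Amelia holds 65% of Vireo, so Amelia controls Vireo.
Marlow and Vireo together hold 68% + 32% = 100% of Quillon, so Amelia controls Quillon.
Quillon holds 99% of Anchor, so Amelia controls Anchor.
So Amelia already controls Anchor before the transaction.
After the purchase, Amelia's direct stake in Vireo rises to 65% + 26% = 91%.
Amelia controlled Anchor already, so this is not a new person acquiring control; every other person's position is unchanged or reduced.
No new person acquires control, so the clause is not triggered.

No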